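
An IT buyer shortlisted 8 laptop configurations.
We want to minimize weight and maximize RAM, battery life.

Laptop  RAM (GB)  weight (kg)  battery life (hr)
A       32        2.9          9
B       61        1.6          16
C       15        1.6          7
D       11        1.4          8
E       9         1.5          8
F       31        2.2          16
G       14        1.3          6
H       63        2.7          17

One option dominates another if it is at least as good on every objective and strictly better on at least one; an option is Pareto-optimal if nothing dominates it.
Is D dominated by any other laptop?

A: worse on weight (2.9 vs 1.4).
B: worse on weight (1.6 vs 1.4).
C: worse on weight (1.6 vs 1.4).
E: worse on RAM (9 vs 11).
F: worse on weight (2.2 vs 1.4).
G: worse on battery life (6 vs 8).
H: worse on weight (2.7 vs 1.4).
No option is at least as good as D on every objective and strictly better on one.

No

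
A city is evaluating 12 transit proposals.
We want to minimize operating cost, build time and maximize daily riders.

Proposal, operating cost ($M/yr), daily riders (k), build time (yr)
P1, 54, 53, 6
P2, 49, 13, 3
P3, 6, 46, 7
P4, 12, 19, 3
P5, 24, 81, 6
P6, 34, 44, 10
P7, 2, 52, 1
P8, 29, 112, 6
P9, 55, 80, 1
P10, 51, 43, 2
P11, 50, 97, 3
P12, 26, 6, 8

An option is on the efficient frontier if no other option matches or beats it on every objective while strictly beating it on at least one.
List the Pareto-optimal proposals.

P1: dominated by P5 (operating cost 24≤54, daily riders 81≥53, build time 6≤6).
P2: dominated by P4 (operating cost 12≤49, daily riders 19≥13, build time 3≤3).
P3: dominated by P7 (operating cost 2≤6, daily riders 52≥46, build time 1≤7).
P4: dominated by P7 (operating cost 2≤12, daily riders 52≥19, build time 1≤3).
P5: not dominated.
P6: dominated by P3 (operating cost 6≤34, daily riders 46≥44, build time 7≤10).
P7: not dominated (best operating cost).
P8: not dominated (best daily riders).
P9: not dominated.
P10: dominated by P7 (operating cost 2≤51, daily riders 52≥43, build time 1≤2).
P11: not dominated.
P12: dominated by P3 (operating cost 6≤26, daily riders 46≥6, build time 7≤8).

P5, P7, P8, P9, P11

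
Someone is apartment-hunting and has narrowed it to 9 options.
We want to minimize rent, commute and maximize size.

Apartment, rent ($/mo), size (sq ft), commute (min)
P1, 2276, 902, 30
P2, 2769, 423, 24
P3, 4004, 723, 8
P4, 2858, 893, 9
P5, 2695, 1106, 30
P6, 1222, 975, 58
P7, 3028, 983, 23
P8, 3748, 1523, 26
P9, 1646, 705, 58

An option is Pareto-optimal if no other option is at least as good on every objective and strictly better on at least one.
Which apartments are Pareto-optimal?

P1, P2, P3, P4, P5, P6, P7, P8

P1: not dominated.
P2: not dominated.
P3: not dominated (best commute).
P4: not dominated.
P5: not dominated.
P6: not dominated (best rent).
P7: not dominated.
P8: not dominated (best size).
P9: dominated by P6 (rent 1222≤1646, size 975≥705, commute 58≤58).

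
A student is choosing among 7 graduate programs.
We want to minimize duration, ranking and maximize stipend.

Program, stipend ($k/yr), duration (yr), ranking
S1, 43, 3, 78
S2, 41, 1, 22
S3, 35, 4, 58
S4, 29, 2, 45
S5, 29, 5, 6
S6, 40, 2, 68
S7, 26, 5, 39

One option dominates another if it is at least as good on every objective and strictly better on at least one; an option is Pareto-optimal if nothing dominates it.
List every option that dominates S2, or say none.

S1: worse on duration (3 vs 1).
S3: worse on stipend (35 vs 41).
S4: worse on stipend (29 vs 41).
S5: worse on stipend (29 vs 41).
S6: worse on stipend (40 vs 41).
S7: worse on stipend (26 vs 41).
No option dominates S2.

none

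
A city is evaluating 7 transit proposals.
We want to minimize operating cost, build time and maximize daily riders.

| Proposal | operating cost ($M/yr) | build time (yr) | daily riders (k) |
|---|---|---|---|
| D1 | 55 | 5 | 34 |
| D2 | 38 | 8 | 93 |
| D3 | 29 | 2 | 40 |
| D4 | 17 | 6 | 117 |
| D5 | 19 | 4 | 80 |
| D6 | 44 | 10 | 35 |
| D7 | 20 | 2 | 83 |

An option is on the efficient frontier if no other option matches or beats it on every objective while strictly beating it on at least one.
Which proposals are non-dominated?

D4, D5, D7

D1: dominated by D3 (operating cost 29≤55, build time 2≤5, daily riders 40≥34).
D2: dominated by D4 (operating cost 17≤38, build time 6≤8, daily riders 117≥93).
D3: dominated by D7 (operating cost 20≤29, build time 2≤2, daily riders 83≥40).
D4: not dominated (best operating cost).
D5: not dominated.
D6: dominated by D2 (operating cost 38≤44, build time 8≤10, daily riders 93≥35).
D7: not dominated.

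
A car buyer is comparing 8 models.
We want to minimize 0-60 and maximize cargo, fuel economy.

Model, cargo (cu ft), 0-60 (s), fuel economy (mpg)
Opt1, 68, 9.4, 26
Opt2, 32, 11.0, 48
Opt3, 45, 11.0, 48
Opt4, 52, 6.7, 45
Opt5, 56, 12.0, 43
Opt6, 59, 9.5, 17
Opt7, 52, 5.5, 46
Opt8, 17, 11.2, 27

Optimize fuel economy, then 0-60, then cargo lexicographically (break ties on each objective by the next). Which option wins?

Opt3

First maximize fuel economy: best is 48, kept {Opt2, Opt3}.
Then minimize 0-60: best is 11.0, kept {Opt2, Opt3}.
Then maximize cargo: best is 45, kept {Opt3}.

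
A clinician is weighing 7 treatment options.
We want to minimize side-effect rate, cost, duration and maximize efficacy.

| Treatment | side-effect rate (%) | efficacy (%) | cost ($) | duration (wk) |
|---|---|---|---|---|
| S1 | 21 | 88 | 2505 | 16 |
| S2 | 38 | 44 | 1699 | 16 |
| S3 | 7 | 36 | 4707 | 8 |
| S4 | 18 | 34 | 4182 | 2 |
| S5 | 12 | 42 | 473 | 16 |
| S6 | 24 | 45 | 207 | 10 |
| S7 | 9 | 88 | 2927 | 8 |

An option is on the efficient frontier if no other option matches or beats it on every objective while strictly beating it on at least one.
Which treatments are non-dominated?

S1, S3, S4, S5, S6, S7

S1: not dominated.
S2: dominated by S6 (side-effect rate 24≤38, efficacy 45≥44, cost 207≤1699, duration 10≤16).
S3: not dominated (best side-effect rate).
S4: not dominated (best duration).
S5: not dominated.
S6: not dominated (best cost).
S7: not dominated.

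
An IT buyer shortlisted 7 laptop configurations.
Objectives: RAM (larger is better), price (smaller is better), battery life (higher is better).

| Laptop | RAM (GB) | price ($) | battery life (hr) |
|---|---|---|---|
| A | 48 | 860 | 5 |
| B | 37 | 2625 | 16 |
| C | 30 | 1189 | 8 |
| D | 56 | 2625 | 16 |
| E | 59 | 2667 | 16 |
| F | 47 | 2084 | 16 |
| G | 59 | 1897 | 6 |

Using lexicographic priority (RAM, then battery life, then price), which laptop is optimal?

E

First maximize RAM: best is 59, kept {E, G}.
Then maximize battery life: best is 16, kept {E}.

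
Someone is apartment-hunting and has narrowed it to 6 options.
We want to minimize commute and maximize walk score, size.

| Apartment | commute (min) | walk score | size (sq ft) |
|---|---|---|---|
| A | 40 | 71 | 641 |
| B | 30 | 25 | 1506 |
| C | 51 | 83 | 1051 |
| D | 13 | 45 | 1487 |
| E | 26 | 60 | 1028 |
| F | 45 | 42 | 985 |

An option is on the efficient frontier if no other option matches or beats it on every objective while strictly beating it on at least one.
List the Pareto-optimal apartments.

A: not dominated.
B: not dominated (best size).
C: not dominated (best walk score).
D: not dominated (best commute).
E: not dominated.
F: dominated by D (commute 13≤45, walk score 45≥42, size 1487≥985).

A, B, C, D, E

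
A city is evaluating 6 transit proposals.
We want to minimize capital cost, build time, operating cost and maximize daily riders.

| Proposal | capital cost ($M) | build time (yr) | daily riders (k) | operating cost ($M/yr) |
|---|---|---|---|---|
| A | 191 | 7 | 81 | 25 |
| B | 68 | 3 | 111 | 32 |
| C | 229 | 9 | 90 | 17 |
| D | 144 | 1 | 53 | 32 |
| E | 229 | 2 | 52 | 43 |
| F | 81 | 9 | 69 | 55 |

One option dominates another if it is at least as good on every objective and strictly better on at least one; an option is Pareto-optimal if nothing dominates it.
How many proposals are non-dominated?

4

A: not dominated.
B: not dominated (best capital cost).
C: not dominated (best operating cost).
D: not dominated (best build time).
E: dominated by D (capital cost 144≤229, build time 1≤2, daily riders 53≥52, operating cost 32≤43).
F: dominated by B (capital cost 68≤81, build time 3≤9, daily riders 111≥69, operating cost 32≤55).
Pareto-optimal: A, B, C, D → 4.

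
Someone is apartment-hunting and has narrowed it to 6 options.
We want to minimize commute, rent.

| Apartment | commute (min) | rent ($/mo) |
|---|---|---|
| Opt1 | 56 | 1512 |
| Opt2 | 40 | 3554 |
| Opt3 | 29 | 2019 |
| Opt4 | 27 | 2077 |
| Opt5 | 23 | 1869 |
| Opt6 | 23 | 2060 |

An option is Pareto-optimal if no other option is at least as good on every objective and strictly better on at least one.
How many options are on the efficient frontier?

2

Opt1: not dominated (best rent).
Opt2: dominated by Opt3 (commute 29≤40, rent 2019≤3554).
Opt3: dominated by Opt5 (commute 23≤29, rent 1869≤2019).
Opt4: dominated by Opt5 (commute 23≤27, rent 1869≤2077).
Opt5: not dominated.
Opt6: dominated by Opt5 (commute 23≤23, rent 1869≤2060).
Pareto-optimal: Opt1, Opt5 → 2.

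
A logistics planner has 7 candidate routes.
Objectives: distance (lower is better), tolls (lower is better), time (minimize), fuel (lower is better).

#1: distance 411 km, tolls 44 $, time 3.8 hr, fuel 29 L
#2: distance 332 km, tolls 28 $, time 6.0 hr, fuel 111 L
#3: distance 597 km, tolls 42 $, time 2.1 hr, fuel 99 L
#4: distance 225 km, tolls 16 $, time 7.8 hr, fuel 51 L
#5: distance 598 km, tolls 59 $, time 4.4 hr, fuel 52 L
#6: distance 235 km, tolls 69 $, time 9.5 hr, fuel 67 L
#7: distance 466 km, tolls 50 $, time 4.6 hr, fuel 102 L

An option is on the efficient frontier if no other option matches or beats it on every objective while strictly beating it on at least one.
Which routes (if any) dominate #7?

#1: distance 411≤466, tolls 44≤50, time 3.8≤4.6, fuel 29≤102 — dominates #7.
Others (#2, #3, #4, #5, #6) are each worse than #7 on at least one objective.

#1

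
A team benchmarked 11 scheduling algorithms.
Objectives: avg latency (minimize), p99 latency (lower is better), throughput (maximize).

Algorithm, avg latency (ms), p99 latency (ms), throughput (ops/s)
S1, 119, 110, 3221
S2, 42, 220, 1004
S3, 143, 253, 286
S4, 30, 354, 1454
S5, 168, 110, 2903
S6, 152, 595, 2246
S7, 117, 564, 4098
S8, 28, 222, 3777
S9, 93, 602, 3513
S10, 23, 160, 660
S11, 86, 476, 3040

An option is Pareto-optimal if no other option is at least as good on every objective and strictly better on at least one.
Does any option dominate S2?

No

S1: worse on avg latency (119 vs 42).
S3: worse on avg latency (143 vs 42).
S4: worse on p99 latency (354 vs 220).
S5: worse on avg latency (168 vs 42).
S6: worse on avg latency (152 vs 42).
S7: worse on avg latency (117 vs 42).
S8: worse on p99 latency (222 vs 220).
S9: worse on avg latency (93 vs 42).
S10: worse on throughput (660 vs 1004).
S11: worse on avg latency (86 vs 42).
No option is at least as good as S2 on every objective and strictly better on one.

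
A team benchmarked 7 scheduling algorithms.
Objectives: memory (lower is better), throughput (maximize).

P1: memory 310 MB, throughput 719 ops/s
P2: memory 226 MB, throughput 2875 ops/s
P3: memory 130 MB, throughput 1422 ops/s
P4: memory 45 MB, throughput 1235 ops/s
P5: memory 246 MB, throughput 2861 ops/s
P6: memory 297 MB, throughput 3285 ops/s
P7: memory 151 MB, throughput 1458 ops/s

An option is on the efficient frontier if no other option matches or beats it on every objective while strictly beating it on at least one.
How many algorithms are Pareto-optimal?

5

P1: dominated by P2 (memory 226≤310, throughput 2875≥719).
P2: not dominated.
P3: not dominated.
P4: not dominated (best memory).
P5: dominated by P2 (memory 226≤246, throughput 2875≥2861).
P6: not dominated (best throughput).
P7: not dominated.
Pareto-optimal: P2, P3, P4, P6, P7 → 5.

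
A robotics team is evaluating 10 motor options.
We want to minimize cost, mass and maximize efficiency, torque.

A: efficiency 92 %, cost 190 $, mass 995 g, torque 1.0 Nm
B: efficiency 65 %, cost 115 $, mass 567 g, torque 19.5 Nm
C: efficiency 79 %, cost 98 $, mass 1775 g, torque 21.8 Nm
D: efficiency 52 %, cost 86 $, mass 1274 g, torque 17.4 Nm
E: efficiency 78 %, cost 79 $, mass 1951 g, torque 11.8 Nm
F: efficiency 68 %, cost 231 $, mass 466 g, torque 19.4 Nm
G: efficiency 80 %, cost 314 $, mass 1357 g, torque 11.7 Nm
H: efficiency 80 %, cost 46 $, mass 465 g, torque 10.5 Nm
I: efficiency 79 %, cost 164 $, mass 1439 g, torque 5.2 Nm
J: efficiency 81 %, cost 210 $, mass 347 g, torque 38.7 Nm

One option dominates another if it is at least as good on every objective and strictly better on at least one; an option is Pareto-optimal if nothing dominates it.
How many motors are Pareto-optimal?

7

A: not dominated (best efficiency).
B: not dominated.
C: not dominated.
D: not dominated.
E: not dominated.
F: dominated by J (efficiency 81≥68, cost 210≤231, mass 347≤466, torque 38.7≥19.4).
G: dominated by J (efficiency 81≥80, cost 210≤314, mass 347≤1357, torque 38.7≥11.7).
H: not dominated (best cost).
I: dominated by H (efficiency 80≥79, cost 46≤164, mass 465≤1439, torque 10.5≥5.2).
J: not dominated (best mass).
Pareto-optimal: A, B, C, D, E, H, J → 7.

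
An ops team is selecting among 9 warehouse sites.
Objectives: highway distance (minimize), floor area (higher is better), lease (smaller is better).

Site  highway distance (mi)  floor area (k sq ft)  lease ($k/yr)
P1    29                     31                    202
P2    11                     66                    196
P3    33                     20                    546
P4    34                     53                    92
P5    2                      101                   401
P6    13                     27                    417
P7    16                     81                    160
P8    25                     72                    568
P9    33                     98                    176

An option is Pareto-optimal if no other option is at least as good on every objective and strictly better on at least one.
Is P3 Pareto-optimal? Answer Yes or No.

P1 vs P3: highway distance 29≤33, floor area 31≥20, lease 202≤546 — P1 is at least as good on every objective and strictly better on at least one, so P1 dominates P3.

No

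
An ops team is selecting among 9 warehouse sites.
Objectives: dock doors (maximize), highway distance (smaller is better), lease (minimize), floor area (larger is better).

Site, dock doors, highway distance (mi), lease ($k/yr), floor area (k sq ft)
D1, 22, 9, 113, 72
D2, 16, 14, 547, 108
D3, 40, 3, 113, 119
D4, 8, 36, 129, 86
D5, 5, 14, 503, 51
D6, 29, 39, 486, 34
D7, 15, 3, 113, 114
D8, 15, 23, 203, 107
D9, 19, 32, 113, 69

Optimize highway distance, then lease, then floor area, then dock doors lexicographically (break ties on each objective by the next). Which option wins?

First minimize highway distance: best is 3, kept {D3, D7}.
Then minimize lease: best is 113, kept {D3, D7}.
Then maximize floor area: best is 119, kept {D3}.

D3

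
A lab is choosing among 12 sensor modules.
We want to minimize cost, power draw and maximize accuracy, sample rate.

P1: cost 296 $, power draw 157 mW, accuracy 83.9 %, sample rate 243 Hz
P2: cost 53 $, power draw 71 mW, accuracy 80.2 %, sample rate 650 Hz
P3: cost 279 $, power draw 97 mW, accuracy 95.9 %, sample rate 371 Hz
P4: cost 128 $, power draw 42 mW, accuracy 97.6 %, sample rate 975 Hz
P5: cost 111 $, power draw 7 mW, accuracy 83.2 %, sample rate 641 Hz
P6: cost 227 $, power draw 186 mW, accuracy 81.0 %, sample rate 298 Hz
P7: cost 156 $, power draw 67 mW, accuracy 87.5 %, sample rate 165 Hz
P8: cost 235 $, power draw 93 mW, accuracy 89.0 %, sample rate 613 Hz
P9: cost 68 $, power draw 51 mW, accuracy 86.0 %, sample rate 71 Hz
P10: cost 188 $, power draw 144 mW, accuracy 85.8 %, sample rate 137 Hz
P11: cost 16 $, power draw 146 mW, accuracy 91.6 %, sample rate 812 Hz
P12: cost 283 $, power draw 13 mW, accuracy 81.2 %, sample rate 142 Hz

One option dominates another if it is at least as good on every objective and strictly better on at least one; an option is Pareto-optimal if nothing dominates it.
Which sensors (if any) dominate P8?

P4: cost 128≤235, power draw 42≤93, accuracy 97.6≥89.0, sample rate 975≥613 — dominates P8.
Others (P1, P2, P3, P5, P6, P7, P9, P10, P11, P12) are each worse than P8 on at least one objective.

P4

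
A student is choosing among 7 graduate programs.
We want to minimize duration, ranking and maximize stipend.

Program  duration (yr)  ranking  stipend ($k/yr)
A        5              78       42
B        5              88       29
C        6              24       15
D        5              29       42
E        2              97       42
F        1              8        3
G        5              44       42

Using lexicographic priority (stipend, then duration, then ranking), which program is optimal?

E

First maximize stipend: best is 42, kept {A, D, E, G}.
Then minimize duration: best is 2, kept {E}.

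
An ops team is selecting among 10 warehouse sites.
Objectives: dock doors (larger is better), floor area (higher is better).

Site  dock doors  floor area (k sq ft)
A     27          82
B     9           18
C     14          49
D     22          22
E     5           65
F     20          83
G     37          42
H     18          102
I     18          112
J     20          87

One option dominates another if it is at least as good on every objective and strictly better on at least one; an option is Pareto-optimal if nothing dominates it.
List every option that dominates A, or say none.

none

B: worse on dock doors (9 vs 27).
C: worse on dock doors (14 vs 27).
D: worse on dock doors (22 vs 27).
E: worse on dock doors (5 vs 27).
F: worse on dock doors (20 vs 27).
G: worse on floor area (42 vs 82).
H: worse on dock doors (18 vs 27).
I: worse on dock doors (18 vs 27).
J: worse on dock doors (20 vs 27).
No option dominates A.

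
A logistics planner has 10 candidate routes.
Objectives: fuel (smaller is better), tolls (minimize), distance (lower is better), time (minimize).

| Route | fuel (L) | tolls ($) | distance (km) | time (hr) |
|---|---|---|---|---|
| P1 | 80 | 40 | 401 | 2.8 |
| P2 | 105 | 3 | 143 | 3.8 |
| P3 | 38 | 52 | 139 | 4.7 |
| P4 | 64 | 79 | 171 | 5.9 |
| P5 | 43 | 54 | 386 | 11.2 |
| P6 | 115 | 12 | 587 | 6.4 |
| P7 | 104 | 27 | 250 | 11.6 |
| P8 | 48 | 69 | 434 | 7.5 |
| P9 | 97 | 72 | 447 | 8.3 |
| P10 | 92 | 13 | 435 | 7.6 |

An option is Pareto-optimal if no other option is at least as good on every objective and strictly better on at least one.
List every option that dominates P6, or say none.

P2

P2: fuel 105≤115, tolls 3≤12, distance 143≤587, time 3.8≤6.4 — dominates P6.
Others (P1, P3, P4, P5, P7, P8, P9, P10) are each worse than P6 on at least one objective.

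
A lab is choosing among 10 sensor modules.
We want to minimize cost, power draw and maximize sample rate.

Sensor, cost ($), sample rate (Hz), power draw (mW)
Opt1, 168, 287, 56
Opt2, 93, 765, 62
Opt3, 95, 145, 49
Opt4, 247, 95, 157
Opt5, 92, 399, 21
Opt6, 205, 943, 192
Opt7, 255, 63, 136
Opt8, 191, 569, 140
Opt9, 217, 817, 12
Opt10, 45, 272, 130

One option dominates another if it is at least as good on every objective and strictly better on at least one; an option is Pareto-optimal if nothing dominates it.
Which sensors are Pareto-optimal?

Opt1: dominated by Opt5 (cost 92≤168, sample rate 399≥287, power draw 21≤56).
Opt2: not dominated.
Opt3: dominated by Opt5 (cost 92≤95, sample rate 399≥145, power draw 21≤49).
Opt4: dominated by Opt1 (cost 168≤247, sample rate 287≥95, power draw 56≤157).
Opt5: not dominated.
Opt6: not dominated (best sample rate).
Opt7: dominated by Opt1 (cost 168≤255, sample rate 287≥63, power draw 56≤136).
Opt8: dominated by Opt2 (cost 93≤191, sample rate 765≥569, power draw 62≤140).
Opt9: not dominated (best power draw).
Opt10: not dominated (best cost).

Opt2, Opt5, Opt6, Opt9, Opt10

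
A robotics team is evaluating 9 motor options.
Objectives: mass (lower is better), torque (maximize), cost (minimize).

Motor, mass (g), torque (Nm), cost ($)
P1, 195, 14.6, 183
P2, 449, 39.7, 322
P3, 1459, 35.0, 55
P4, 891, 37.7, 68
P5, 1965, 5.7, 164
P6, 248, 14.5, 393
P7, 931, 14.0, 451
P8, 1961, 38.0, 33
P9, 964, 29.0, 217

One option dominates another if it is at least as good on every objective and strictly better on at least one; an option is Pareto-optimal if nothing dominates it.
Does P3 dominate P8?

P3 vs P8: P3 is worse on torque (35.0 vs 38.0), so it does not dominate P8.

No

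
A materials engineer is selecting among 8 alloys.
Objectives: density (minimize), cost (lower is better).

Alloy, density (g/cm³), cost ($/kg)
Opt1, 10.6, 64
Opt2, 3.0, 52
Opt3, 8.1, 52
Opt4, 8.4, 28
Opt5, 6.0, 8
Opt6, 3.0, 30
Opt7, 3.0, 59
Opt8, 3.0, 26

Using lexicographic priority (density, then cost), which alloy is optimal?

First minimize density: best is 3.0, kept {Opt2, Opt6, Opt7, Opt8}.
Then minimize cost: best is 26, kept {Opt8}.

Opt8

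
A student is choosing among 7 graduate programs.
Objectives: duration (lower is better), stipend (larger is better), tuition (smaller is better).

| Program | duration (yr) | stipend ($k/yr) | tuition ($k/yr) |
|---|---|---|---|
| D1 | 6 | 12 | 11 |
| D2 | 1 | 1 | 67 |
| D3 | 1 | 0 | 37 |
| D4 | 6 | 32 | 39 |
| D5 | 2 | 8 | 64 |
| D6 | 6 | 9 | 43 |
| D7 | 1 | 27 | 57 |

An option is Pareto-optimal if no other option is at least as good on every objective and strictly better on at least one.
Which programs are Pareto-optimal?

D1: not dominated (best tuition).
D2: dominated by D7 (duration 1≤1, stipend 27≥1, tuition 57≤67).
D3: not dominated.
D4: not dominated (best stipend).
D5: dominated by D7 (duration 1≤2, stipend 27≥8, tuition 57≤64).
D6: dominated by D1 (duration 6≤6, stipend 12≥9, tuition 11≤43).
D7: not dominated.

D1, D3, D4, D7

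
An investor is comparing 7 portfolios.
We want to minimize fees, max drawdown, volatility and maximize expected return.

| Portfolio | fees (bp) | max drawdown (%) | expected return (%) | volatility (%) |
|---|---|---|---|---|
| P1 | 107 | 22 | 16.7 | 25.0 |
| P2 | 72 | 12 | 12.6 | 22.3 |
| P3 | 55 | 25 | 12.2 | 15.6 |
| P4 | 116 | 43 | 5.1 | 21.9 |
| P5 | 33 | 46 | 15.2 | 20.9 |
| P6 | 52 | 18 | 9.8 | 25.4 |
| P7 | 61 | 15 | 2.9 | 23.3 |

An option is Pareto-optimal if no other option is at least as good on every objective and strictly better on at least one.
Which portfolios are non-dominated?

P1: not dominated (best expected return).
P2: not dominated (best max drawdown).
P3: not dominated (best volatility).
P4: dominated by P3 (fees 55≤116, max drawdown 25≤43, expected return 12.2≥5.1, volatility 15.6≤21.9).
P5: not dominated (best fees).
P6: not dominated.
P7: not dominated.

P1, P2, P3, P5, P6, P7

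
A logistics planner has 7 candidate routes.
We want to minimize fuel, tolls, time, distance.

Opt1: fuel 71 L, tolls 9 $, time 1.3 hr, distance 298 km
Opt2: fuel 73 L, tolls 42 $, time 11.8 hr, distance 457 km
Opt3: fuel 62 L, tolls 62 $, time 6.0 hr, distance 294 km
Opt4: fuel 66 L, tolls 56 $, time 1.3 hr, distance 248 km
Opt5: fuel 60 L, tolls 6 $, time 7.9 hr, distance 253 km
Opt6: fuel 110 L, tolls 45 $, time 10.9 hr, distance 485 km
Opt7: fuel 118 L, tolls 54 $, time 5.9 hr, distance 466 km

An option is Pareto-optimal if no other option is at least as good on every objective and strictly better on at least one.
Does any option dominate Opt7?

Yes

Opt1 vs Opt7: fuel 71≤118, tolls 9≤54, time 1.3≤5.9, distance 298≤466 — Opt1 is at least as good on every objective and strictly better on at least one, so Opt1 dominates Opt7.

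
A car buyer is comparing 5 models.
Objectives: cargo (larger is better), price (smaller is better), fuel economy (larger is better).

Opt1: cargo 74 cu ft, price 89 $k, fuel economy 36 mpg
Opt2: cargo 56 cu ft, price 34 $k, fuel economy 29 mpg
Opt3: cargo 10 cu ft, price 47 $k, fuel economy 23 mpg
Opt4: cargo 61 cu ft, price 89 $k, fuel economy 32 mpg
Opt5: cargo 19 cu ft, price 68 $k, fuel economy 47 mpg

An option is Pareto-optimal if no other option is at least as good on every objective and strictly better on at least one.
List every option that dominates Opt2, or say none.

none

Opt1: worse on price (89 vs 34).
Opt3: worse on cargo (10 vs 56).
Opt4: worse on price (89 vs 34).
Opt5: worse on cargo (19 vs 56).
No option dominates Opt2.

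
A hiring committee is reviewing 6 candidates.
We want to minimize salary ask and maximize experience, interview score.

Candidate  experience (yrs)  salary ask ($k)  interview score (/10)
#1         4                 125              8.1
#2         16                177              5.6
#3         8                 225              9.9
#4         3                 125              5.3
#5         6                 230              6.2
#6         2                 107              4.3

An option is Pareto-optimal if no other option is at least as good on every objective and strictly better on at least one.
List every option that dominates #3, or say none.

none

#1: worse on experience (4 vs 8).
#2: worse on interview score (5.6 vs 9.9).
#4: worse on experience (3 vs 8).
#5: worse on experience (6 vs 8).
#6: worse on experience (2 vs 8).
No option dominates #3.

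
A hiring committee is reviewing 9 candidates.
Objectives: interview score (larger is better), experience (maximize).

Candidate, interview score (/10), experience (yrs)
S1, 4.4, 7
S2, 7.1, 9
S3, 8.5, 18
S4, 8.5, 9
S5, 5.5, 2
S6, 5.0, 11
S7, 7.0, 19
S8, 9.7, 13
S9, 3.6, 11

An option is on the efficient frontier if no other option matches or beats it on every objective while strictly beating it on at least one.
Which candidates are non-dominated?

S3, S7, S8

S1: dominated by S2 (interview score 7.1≥4.4, experience 9≥7).
S2: dominated by S3 (interview score 8.5≥7.1, experience 18≥9).
S3: not dominated.
S4: dominated by S3 (interview score 8.5≥8.5, experience 18≥9).
S5: dominated by S2 (interview score 7.1≥5.5, experience 9≥2).
S6: dominated by S3 (interview score 8.5≥5.0, experience 18≥11).
S7: not dominated (best experience).
S8: not dominated (best interview score).
S9: dominated by S3 (interview score 8.5≥3.6, experience 18≥11).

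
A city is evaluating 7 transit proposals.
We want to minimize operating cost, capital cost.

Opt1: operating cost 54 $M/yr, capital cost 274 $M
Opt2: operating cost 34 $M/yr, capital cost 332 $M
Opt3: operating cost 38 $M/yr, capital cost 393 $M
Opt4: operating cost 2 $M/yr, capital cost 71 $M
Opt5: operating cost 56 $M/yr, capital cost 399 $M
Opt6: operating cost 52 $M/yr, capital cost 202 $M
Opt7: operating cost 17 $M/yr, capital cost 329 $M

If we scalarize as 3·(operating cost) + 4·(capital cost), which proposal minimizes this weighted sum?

Opt4

Opt1: 3·54 + 4·274 = 1258
Opt2: 3·34 + 4·332 = 1430
Opt3: 3·38 + 4·393 = 1686
Opt4: 3·2 + 4·71 = 290
Opt5: 3·56 + 4·399 = 1764
Opt6: 3·52 + 4·202 = 964
Opt7: 3·17 + 4·329 = 1367
Lowest: Opt4 at 290.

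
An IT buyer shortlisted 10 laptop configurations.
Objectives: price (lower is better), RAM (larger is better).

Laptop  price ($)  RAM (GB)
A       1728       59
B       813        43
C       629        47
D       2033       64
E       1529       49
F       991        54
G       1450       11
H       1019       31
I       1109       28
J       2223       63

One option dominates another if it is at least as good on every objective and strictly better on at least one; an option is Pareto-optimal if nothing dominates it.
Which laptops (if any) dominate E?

F

F: price 991≤1529, RAM 54≥49 — dominates E.
Others (A, B, C, D, G, H, I, J) are each worse than E on at least one objective.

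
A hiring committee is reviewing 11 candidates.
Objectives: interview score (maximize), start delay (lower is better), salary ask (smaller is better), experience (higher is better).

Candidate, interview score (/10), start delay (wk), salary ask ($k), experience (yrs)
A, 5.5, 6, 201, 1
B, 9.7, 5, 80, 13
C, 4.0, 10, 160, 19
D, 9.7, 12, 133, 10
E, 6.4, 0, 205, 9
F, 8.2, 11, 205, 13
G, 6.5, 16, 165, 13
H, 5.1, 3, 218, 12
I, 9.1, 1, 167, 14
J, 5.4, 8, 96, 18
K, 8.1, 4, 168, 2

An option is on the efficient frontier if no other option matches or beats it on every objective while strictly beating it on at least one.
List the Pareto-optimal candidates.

A: dominated by B (interview score 9.7≥5.5, start delay 5≤6, salary ask 80≤201, experience 13≥1).
B: not dominated (best salary ask).
C: not dominated (best experience).
D: dominated by B (interview score 9.7≥9.7, start delay 5≤12, salary ask 80≤133, experience 13≥10).
E: not dominated (best start delay).
F: dominated by B (interview score 9.7≥8.2, start delay 5≤11, salary ask 80≤205, experience 13≥13).
G: dominated by B (interview score 9.7≥6.5, start delay 5≤16, salary ask 80≤165, experience 13≥13).
H: dominated by I (interview score 9.1≥5.1, start delay 1≤3, salary ask 167≤218, experience 14≥12).
I: not dominated.
J: not dominated.
K: dominated by I (interview score 9.1≥8.1, start delay 1≤4, salary ask 167≤168, experience 14≥2).

B, C, E, I, J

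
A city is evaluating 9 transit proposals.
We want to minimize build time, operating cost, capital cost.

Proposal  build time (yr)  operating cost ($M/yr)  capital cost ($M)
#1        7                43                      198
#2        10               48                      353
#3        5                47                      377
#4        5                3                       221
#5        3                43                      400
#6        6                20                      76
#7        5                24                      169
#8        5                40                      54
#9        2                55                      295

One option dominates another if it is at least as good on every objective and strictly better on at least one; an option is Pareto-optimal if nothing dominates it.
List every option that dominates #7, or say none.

none

#1: worse on build time (7 vs 5).
#2: worse on build time (10 vs 5).
#3: worse on operating cost (47 vs 24).
#4: worse on capital cost (221 vs 169).
#5: worse on operating cost (43 vs 24).
#6: worse on build time (6 vs 5).
#8: worse on operating cost (40 vs 24).
#9: worse on operating cost (55 vs 24).
No option dominates #7.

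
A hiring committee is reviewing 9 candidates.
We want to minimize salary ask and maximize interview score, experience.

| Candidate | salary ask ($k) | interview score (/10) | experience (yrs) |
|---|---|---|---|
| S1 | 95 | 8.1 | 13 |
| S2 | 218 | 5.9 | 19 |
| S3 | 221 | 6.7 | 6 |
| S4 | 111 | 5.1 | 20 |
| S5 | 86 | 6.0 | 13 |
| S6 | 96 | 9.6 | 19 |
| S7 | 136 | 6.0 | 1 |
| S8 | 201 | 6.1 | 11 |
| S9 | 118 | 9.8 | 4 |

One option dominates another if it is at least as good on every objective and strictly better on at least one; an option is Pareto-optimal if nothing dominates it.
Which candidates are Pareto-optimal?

S1: not dominated.
S2: dominated by S6 (salary ask 96≤218, interview score 9.6≥5.9, experience 19≥19).
S3: dominated by S1 (salary ask 95≤221, interview score 8.1≥6.7, experience 13≥6).
S4: not dominated (best experience).
S5: not dominated (best salary ask).
S6: not dominated.
S7: dominated by S1 (salary ask 95≤136, interview score 8.1≥6.0, experience 13≥1).
S8: dominated by S1 (salary ask 95≤201, interview score 8.1≥6.1, experience 13≥11).
S9: not dominated (best interview score).

S1, S4, S5, S6, S9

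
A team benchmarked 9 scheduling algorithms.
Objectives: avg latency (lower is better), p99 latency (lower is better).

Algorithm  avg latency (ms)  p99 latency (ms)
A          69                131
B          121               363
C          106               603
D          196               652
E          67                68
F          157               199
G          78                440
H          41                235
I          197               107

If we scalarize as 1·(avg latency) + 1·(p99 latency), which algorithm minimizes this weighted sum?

E

A: 1·69 + 1·131 = 200
B: 1·121 + 1·363 = 484
C: 1·106 + 1·603 = 709
D: 1·196 + 1·652 = 848
E: 1·67 + 1·68 = 135
F: 1·157 + 1·199 = 356
G: 1·78 + 1·440 = 518
H: 1·41 + 1·235 = 276
I: 1·197 + 1·107 = 304
Lowest: E at 135.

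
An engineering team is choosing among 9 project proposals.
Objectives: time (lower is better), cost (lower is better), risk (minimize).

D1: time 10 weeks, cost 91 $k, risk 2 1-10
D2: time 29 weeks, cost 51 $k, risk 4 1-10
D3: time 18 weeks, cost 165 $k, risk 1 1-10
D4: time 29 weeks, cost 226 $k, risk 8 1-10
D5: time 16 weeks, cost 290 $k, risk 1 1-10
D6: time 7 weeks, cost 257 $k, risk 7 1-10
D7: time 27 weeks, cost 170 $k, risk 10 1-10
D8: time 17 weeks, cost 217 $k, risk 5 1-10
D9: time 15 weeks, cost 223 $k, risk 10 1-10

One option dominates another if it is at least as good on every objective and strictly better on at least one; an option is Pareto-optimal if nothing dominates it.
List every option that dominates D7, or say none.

D1, D3

D1: time 10≤27, cost 91≤170, risk 2≤10 — dominates D7.
D3: time 18≤27, cost 165≤170, risk 1≤10 — dominates D7.
Others (D2, D4, D5, D6, D8, D9) are each worse than D7 on at least one objective.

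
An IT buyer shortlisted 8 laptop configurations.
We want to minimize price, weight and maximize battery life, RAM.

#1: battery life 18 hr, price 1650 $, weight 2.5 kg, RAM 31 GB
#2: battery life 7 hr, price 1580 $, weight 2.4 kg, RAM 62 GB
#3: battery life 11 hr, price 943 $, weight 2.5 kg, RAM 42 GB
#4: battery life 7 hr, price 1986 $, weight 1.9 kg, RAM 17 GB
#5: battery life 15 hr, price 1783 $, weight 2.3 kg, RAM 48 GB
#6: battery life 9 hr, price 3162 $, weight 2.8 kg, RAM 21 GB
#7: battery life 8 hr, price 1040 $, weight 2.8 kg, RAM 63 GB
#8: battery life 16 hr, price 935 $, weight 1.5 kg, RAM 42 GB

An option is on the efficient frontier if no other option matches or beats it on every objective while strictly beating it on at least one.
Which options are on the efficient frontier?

#1: not dominated (best battery life).
#2: not dominated.
#3: dominated by #8 (battery life 16≥11, price 935≤943, weight 1.5≤2.5, RAM 42≥42).
#4: dominated by #8 (battery life 16≥7, price 935≤1986, weight 1.5≤1.9, RAM 42≥17).
#5: not dominated.
#6: dominated by #1 (battery life 18≥9, price 1650≤3162, weight 2.5≤2.8, RAM 31≥21).
#7: not dominated (best RAM).
#8: not dominated (best price).

#1, #2, #5, #7, #8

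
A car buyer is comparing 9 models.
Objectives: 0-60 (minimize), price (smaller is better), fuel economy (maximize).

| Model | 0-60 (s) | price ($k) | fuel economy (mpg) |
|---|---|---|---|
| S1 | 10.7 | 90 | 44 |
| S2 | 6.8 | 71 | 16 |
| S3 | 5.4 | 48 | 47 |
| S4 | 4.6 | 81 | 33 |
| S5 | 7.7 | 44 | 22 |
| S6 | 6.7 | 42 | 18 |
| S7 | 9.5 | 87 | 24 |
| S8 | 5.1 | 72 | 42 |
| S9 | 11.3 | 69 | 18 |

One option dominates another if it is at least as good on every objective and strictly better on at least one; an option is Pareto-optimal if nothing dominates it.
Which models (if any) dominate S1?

S3: 0-60 5.4≤10.7, price 48≤90, fuel economy 47≥44 — dominates S1.
Others (S2, S4, S5, S6, S7, S8, S9) are each worse than S1 on at least one objective.

S3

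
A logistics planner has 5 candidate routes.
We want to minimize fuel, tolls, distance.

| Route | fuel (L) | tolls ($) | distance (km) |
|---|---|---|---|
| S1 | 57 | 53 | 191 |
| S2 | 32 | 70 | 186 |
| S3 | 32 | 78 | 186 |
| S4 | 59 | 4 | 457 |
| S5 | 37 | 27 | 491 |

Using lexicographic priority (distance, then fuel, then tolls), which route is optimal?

S2

First minimize distance: best is 186, kept {S2, S3}.
Then minimize fuel: best is 32, kept {S2, S3}.
Then minimize tolls: best is 70, kept {S2}.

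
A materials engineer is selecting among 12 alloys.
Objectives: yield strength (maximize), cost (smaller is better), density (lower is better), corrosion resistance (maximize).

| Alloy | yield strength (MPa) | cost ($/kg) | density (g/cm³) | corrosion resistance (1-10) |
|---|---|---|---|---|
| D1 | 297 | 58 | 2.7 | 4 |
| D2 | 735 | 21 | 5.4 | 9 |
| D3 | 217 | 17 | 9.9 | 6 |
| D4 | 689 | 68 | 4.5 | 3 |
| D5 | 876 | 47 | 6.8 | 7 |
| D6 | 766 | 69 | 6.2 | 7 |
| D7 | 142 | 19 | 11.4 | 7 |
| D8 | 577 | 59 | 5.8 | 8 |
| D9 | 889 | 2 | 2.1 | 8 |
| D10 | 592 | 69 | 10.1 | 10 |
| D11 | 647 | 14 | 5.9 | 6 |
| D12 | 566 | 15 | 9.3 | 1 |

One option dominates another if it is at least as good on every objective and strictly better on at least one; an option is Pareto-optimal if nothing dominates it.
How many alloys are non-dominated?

3

D1: dominated by D9 (yield strength 889≥297, cost 2≤58, density 2.1≤2.7, corrosion resistance 8≥4).
D2: not dominated.
D3: dominated by D9 (yield strength 889≥217, cost 2≤17, density 2.1≤9.9, corrosion resistance 8≥6).
D4: dominated by D9 (yield strength 889≥689, cost 2≤68, density 2.1≤4.5, corrosion resistance 8≥3).
D5: dominated by D9 (yield strength 889≥876, cost 2≤47, density 2.1≤6.8, corrosion resistance 8≥7).
D6: dominated by D9 (yield strength 889≥766, cost 2≤69, density 2.1≤6.2, corrosion resistance 8≥7).
D7: dominated by D9 (yield strength 889≥142, cost 2≤19, density 2.1≤11.4, corrosion resistance 8≥7).
D8: dominated by D2 (yield strength 735≥577, cost 21≤59, density 5.4≤5.8, corrosion resistance 9≥8).
D9: not dominated (best yield strength).
D10: not dominated (best corrosion resistance).
D11: dominated by D9 (yield strength 889≥647, cost 2≤14, density 2.1≤5.9, corrosion resistance 8≥6).
D12: dominated by D9 (yield strength 889≥566, cost 2≤15, density 2.1≤9.3, corrosion resistance 8≥1).
Pareto-optimal: D2, D9, D10 → 3.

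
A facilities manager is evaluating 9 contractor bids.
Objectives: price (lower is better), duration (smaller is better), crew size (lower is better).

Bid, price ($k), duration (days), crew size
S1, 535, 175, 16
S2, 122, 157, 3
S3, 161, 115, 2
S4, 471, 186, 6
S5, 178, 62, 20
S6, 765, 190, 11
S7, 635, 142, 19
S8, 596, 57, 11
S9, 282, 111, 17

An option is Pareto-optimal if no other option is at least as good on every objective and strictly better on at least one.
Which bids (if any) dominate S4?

S2: price 122≤471, duration 157≤186, crew size 3≤6 — dominates S4.
S3: price 161≤471, duration 115≤186, crew size 2≤6 — dominates S4.
Others (S1, S5, S6, S7, S8, S9) are each worse than S4 on at least one objective.

S2, S3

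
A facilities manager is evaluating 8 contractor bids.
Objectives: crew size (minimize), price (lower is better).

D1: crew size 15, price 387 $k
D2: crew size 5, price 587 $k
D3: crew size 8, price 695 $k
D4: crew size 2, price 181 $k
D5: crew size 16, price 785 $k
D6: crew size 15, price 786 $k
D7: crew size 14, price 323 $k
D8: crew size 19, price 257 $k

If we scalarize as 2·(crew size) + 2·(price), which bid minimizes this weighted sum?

D4

D1: 2·15 + 2·387 = 804
D2: 2·5 + 2·587 = 1184
D3: 2·8 + 2·695 = 1406
D4: 2·2 + 2·181 = 366
D5: 2·16 + 2·785 = 1602
D6: 2·15 + 2·786 = 1602
D7: 2·14 + 2·323 = 674
D8: 2·19 + 2·257 = 552
Lowest: D4 at 366.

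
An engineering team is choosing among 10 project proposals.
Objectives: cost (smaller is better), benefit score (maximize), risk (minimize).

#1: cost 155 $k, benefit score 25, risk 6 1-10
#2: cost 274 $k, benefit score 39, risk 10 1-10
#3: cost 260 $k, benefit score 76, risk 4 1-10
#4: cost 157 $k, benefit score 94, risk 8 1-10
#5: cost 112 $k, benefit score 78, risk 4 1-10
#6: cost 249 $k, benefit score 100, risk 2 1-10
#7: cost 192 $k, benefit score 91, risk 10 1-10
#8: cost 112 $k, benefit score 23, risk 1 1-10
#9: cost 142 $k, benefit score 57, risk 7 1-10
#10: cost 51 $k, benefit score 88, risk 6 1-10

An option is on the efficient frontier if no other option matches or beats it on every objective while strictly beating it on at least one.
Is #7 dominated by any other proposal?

Yes

#4 vs #7: cost 157≤192, benefit score 94≥91, risk 8≤10 — #4 is at least as good on every objective and strictly better on at least one, so #4 dominates #7.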